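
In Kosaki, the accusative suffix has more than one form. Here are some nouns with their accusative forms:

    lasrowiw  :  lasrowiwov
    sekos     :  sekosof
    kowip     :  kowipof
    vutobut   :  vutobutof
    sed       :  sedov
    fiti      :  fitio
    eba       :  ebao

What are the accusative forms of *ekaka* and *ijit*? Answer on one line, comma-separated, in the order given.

ekakao, ijitof

The suffix is conditioned by the final sound: -of when the stem ends in a voiceless consonant (*sekos*, *kowip*, *vutobut*); -ov when the stem ends in a voiced consonant (*lasrowiw*, *sed*); -o when the stem ends in a vowel (*fiti*, *eba*).
*ekaka*: final sound = /a/, a vowel → -o → *ekakao*.
Since the final sound of *ijit* is /t/ (a voiceless consonant), it takes -of, giving *ijitof*.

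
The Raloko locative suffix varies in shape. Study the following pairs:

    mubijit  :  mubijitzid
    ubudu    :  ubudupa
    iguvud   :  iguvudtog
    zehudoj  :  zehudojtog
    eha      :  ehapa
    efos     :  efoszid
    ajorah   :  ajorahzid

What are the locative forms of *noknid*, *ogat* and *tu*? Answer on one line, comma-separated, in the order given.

Looking at the final sound of each stem: -zid when the stem ends in a voiceless consonant (*mubijit*, *efos*, *ajorah*); -tog when the stem ends in a voiced consonant (*iguvud*, *zehudoj*); -pa when the stem ends in a vowel (*ubudu*, *eha*).
Since the final sound of *noknid* is /d/ (a voiced consonant), it takes -tog, giving *noknidtog*.
*ogat* — final sound /t/ (a voiceless consonant) → -zid → *ogatzid*.
Since the final sound of *tu* is /u/ (a vowel), it takes -pa, giving *tupa*.

noknidtog, ogatzid, tupa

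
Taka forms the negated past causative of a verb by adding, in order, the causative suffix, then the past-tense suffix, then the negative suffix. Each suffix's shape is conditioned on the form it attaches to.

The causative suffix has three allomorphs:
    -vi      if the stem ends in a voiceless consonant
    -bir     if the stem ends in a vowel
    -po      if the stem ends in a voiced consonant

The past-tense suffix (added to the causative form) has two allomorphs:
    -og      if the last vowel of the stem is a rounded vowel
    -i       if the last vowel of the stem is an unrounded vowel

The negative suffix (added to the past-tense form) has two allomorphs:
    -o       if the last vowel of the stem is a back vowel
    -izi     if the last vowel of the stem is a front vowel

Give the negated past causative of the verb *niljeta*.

The final sound of *niljeta* is /a/, which is a vowel, so the causative suffix is -bir, giving *niljetabir*.
Since the last vowel of the causative form *niljetabir* is /i/ (an unrounded vowel), it takes -i, giving *niljetabiri*.
The past-tense form *niljetabiri* — last vowel /i/ (a front vowel) → -izi → *niljetabiriizi*.

niljetabiriizi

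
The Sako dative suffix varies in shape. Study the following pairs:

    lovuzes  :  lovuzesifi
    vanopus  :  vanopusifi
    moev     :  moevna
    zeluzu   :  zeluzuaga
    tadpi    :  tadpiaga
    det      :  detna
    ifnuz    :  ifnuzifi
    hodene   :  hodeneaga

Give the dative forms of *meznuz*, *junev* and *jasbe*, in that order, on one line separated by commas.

Looking at the final sound of each stem: -ifi when the stem ends in a sibilant (*lovuzes*, *vanopus*, *ifnuz*); -na when the stem ends in a non-sibilant consonant (*moev*, *det*); -aga when the stem ends in a vowel (*zeluzu*, *tadpi*, *hodene*).
The final sound of *meznuz* is /z/, which is a sibilant, so the suffix is -ifi, giving *meznuzifi*.
*junev*: final sound = /v/, a non-sibilant consonant → -na → *junevna*.
*jasbe*: final sound = /e/, a vowel → -aga → *jasbeaga*.

meznuzifi, junevna, jasbeaga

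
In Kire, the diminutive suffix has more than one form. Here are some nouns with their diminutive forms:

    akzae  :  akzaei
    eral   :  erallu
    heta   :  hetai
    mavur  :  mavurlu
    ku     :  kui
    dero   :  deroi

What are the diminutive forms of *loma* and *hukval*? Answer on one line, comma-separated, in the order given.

The suffix is conditioned by the final sound: -lu when the stem ends in a consonant (*eral*, *mavur*); -i when the stem ends in a vowel (*akzae*, *heta*, *ku*, *dero*).
*loma* — final sound /a/ (a vowel) → -i → *lomai*.
*hukval* — final sound /l/ (a consonant) → -lu → *hukvallu*.

lomai, hukvallu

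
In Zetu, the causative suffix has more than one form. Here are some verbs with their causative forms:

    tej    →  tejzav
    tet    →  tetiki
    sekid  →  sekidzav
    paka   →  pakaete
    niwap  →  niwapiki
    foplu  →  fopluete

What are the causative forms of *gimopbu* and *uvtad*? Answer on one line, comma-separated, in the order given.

gimopbuete, uvtadzav

Looking at the final sound of each stem: -iki when the stem ends in a voiceless consonant (*tet*, *niwap*); -zav when the stem ends in a voiced consonant (*tej*, *sekid*); -ete when the stem ends in a vowel (*paka*, *foplu*).
The final sound of *gimopbu* is /u/, which is a vowel, so the suffix is -ete, giving *gimopbuete*.
Since the final sound of *uvtad* is /d/ (a voiced consonant), it takes -zav, giving *uvtadzav*.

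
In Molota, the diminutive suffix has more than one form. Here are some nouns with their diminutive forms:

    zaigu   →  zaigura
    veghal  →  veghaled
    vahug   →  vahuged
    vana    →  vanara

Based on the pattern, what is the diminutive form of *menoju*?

menojura

The alternation tracks the final sound of the stem — -ed when the stem ends in a consonant (*veghal*, *vahug*); -ra when the stem ends in a vowel (*zaigu*, *vana*).
Since the final sound of *menoju* is /u/ (a vowel), it takes -ra, giving *menojura*.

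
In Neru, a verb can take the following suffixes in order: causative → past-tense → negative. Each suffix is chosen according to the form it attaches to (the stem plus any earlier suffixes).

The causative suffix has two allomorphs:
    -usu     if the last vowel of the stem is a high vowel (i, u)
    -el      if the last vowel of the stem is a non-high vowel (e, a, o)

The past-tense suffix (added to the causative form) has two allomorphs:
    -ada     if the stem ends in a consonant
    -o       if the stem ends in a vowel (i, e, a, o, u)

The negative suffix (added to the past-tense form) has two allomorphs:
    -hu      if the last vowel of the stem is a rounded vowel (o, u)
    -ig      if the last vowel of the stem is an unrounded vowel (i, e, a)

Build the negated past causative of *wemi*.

wemiusuohu

*wemi*: last vowel = /i/, a high vowel → -usu → *wemiusu*.
The causative form *wemiusu*: final sound = /u/, a vowel → -o → *wemiusuo*.
The past-tense form *wemiusuo*: last vowel = /o/, a rounded vowel → -hu → *wemiusuohu*.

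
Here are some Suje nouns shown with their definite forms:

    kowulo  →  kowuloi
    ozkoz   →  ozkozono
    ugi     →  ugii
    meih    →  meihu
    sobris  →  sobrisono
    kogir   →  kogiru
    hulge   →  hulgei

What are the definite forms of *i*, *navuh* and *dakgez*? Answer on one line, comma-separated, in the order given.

ii, navuhu, dakgezono

The alternation tracks the final sound of the stem — -ono when the stem ends in a sibilant (*ozkoz*, *sobris*); -u when the stem ends in a non-sibilant consonant (*meih*, *kogir*); -i when the stem ends in a vowel (*kowulo*, *ugi*, *hulge*).
*i* — final sound /i/ (a vowel) → -i → *ii*.
Since the final sound of *navuh* is /h/ (a non-sibilant consonant), it takes -u, giving *navuhu*.
*dakgez* — final sound /z/ (a sibilant) → -ono → *dakgezono*.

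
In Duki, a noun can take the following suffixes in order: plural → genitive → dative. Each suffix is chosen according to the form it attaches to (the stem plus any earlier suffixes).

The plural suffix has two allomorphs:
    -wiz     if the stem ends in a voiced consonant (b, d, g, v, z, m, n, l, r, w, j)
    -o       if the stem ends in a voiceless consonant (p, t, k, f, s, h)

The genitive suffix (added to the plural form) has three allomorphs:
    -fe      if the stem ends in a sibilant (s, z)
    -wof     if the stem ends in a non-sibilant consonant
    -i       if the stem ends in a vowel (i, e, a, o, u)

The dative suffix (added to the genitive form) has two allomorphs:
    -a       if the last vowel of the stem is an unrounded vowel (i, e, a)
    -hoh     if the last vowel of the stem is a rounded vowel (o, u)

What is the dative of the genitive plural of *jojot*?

jojotoia

Since the final consonant of *jojot* is /t/ (voiceless), it takes -o, giving *jojoto*.
The final sound of the plural form *jojoto* is /o/, which is a vowel, so the genitive suffix is -i, giving *jojotoi*.
Since the last vowel of the genitive form *jojotoi* is /i/ (an unrounded vowel), it takes -a, giving *jojotoia*.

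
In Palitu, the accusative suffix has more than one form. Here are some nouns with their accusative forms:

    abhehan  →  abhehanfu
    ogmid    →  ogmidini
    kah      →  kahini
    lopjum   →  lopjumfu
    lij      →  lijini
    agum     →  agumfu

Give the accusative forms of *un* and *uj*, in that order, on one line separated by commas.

Looking at the final consonant of each stem: -fu when the stem ends in a nasal (*abhehan*, *lopjum*, *agum*); -ini when the stem ends in a non-nasal consonant (*ogmid*, *kah*, *lij*).
The final consonant of *un* is /n/, which is a nasal, so the suffix is -fu, giving *unfu*.
*uj* — final consonant /j/ (non-nasal) → -ini → *ujini*.

unfu, ujini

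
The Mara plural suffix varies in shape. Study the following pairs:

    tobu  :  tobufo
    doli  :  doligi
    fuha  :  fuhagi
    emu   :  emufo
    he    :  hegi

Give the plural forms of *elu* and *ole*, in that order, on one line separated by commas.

The alternation tracks the last vowel of the stem — -fo when the last vowel of the stem is a rounded vowel (*tobu*, *emu*); -gi when the last vowel of the stem is an unrounded vowel (*doli*, *fuha*, *he*).
Since the last vowel of *elu* is /u/ (a rounded vowel), it takes -fo, giving *elufo*.
The last vowel of *ole* is /e/, which is an unrounded vowel, so the suffix is -gi, giving *olegi*.

elufo, olegi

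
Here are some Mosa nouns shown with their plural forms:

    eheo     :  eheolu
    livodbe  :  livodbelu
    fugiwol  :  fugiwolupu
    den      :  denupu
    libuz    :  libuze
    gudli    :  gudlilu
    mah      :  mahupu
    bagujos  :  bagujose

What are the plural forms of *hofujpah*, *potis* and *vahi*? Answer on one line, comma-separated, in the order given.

The alternation tracks the final sound of the stem — -e when the stem ends in a sibilant (*libuz*, *bagujos*); -upu when the stem ends in a non-sibilant consonant (*fugiwol*, *den*, *mah*); -lu when the stem ends in a vowel (*eheo*, *livodbe*, *gudli*).
*hofujpah*: final sound = /h/, a non-sibilant consonant → -upu → *hofujpahupu*.
*potis* — final sound /s/ (a sibilant) → -e → *potise*.
*vahi* — final sound /i/ (a vowel) → -lu → *vahilu*.

hofujpahupu, potise, vahilu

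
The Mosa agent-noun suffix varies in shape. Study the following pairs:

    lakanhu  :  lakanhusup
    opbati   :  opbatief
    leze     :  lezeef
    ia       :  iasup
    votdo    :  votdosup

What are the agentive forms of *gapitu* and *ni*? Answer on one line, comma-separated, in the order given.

The suffix is conditioned by the last vowel: -ef when the last vowel of the stem is a front vowel (*opbati*, *leze*); -sup when the last vowel of the stem is a back vowel (*lakanhu*, *ia*, *votdo*).
The last vowel of *gapitu* is /u/, which is a back vowel, so the suffix is -sup, giving *gapitusup*.
*ni* — last vowel /i/ (a front vowel) → -ef → *nief*.

gapitusup, nief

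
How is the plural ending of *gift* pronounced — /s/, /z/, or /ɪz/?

The stem *gift* ends in a voiceless non-sibilant consonant.
The plural suffix surfaces as /ɪz/ after sibilants, /s/ after other voiceless consonants, and /z/ after other voiced sounds.
So the plural -s on *gift* is pronounced /s/.

/s/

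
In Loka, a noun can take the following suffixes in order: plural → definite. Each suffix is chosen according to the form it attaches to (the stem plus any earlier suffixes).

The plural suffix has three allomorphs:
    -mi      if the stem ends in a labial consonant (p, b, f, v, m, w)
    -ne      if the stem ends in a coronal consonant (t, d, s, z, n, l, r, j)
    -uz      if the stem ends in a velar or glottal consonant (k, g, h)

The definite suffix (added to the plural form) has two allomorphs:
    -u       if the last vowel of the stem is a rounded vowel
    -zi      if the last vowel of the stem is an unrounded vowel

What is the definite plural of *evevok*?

evevokuzu

Since the final consonant of *evevok* is /k/ (velar/glottal), it takes -uz, giving *evevokuz*.
Since the last vowel of the plural form *evevokuz* is /u/ (a rounded vowel), it takes -u, giving *evevokuzu*.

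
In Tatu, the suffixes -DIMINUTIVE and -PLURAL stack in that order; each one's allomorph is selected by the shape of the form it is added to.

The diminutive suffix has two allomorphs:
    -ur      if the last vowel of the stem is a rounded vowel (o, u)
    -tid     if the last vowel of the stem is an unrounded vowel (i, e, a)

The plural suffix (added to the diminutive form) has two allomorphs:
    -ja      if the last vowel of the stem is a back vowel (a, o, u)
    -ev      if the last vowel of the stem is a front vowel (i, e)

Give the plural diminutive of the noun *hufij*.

hufijtidev

*hufij*: last vowel = /i/, an unrounded vowel → -tid → *hufijtid*.
The diminutive form *hufijtid*: last vowel = /i/, a front vowel → -ev → *hufijtidev*.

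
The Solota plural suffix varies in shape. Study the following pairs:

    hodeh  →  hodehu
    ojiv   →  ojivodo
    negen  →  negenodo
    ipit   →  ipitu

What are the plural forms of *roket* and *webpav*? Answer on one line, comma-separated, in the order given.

roketu, webpavodo

The suffix is conditioned by the final consonant: -u when the stem ends in a voiceless consonant (*hodeh*, *ipit*); -odo when the stem ends in a voiced consonant (*ojiv*, *negen*).
Since the final consonant of *roket* is /t/ (voiceless), it takes -u, giving *roketu*.
*webpav* — final consonant /v/ (voiced) → -odo → *webpavodo*.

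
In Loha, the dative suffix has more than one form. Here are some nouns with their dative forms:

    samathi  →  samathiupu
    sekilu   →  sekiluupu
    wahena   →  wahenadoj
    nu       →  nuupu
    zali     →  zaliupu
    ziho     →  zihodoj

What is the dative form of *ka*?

Looking at the last vowel of each stem: -upu when the last vowel of the stem is a high vowel (*samathi*, *sekilu*, *nu*, *zali*); -doj when the last vowel of the stem is a non-high vowel (*wahena*, *ziho*).
The last vowel of *ka* is /a/, which is a non-high vowel, so the suffix is -doj, giving *kadoj*.

kadoj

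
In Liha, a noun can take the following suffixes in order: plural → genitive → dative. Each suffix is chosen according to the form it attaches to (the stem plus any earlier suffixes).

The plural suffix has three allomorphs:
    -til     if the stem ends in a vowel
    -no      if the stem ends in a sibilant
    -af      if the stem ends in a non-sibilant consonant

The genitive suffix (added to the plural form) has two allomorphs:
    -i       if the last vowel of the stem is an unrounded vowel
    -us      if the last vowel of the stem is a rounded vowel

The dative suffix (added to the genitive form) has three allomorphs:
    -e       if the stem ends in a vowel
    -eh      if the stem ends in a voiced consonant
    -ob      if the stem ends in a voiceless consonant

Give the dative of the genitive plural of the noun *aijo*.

The final sound of *aijo* is /o/, which is a vowel, so the plural suffix is -til, giving *aijotil*.
The plural form *aijotil*: last vowel = /i/, an unrounded vowel → -i → *aijotili*.
The genitive form *aijotili* — final sound /i/ (a vowel) → -e → *aijotilie*.

aijotilie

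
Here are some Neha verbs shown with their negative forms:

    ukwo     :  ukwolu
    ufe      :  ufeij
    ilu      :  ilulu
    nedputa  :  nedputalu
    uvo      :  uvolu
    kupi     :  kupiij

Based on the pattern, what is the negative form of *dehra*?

The suffix is conditioned by the last vowel: -ij when the last vowel of the stem is a front vowel (*ufe*, *kupi*); -lu when the last vowel of the stem is a back vowel (*ukwo*, *ilu*, *nedputa*, *uvo*).
*dehra*: last vowel = /a/, a back vowel → -lu → *dehralu*.

dehralu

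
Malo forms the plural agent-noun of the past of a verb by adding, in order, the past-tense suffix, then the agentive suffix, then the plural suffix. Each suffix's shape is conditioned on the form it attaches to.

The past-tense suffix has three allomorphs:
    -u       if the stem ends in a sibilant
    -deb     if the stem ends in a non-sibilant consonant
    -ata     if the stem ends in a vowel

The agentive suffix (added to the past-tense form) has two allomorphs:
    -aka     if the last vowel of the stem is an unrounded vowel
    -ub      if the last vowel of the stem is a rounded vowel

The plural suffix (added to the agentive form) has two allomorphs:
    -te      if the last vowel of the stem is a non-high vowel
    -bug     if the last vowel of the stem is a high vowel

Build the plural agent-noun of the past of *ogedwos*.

ogedwosuubbug

*ogedwos* — final sound /s/ (a sibilant) → -u → *ogedwosu*.
The past-tense form *ogedwosu* — last vowel /u/ (a rounded vowel) → -ub → *ogedwosuub*.
Since the last vowel of the agentive form *ogedwosuub* is /u/ (a high vowel), it takes -bug, giving *ogedwosuubbug*.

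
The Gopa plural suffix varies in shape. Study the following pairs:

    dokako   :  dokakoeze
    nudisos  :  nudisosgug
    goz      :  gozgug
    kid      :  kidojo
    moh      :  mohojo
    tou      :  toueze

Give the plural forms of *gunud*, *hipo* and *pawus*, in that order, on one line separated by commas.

gunudojo, hipoeze, pawusgug

Looking at the final sound of each stem: -gug when the stem ends in a sibilant (*nudisos*, *goz*); -ojo when the stem ends in a non-sibilant consonant (*kid*, *moh*); -eze when the stem ends in a vowel (*dokako*, *tou*).
*gunud* — final sound /d/ (a non-sibilant consonant) → -ojo → *gunudojo*.
The final sound of *hipo* is /o/, which is a vowel, so the suffix is -eze, giving *hipoeze*.
*pawus* — final sound /s/ (a sibilant) → -gug → *pawusgug*.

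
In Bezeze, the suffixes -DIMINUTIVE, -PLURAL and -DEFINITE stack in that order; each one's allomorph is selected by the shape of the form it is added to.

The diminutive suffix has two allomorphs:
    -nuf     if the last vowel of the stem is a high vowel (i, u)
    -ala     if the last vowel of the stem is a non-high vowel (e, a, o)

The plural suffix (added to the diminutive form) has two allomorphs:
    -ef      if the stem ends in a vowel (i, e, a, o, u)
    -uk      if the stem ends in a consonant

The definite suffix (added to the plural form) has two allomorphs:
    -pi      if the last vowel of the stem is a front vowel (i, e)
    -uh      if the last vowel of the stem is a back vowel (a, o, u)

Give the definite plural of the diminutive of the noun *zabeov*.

zabeovalaefpi

*zabeov*: last vowel = /o/, a non-high vowel → -ala → *zabeovala*.
The diminutive form *zabeovala* — final sound /a/ (a vowel) → -ef → *zabeovalaef*.
Since the last vowel of the plural form *zabeovalaef* is /e/ (a front vowel), it takes -pi, giving *zabeovalaefpi*.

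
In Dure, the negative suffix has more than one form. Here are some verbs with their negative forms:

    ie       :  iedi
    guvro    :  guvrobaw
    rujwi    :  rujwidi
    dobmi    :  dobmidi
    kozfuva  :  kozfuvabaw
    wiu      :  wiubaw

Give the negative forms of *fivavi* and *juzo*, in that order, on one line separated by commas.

Looking at the last vowel of each stem: -di when the last vowel of the stem is a front vowel (*ie*, *rujwi*, *dobmi*); -baw when the last vowel of the stem is a back vowel (*guvro*, *kozfuva*, *wiu*).
*fivavi*: last vowel = /i/, a front vowel → -di → *fivavidi*.
Since the last vowel of *juzo* is /o/ (a back vowel), it takes -baw, giving *juzobaw*.

fivavidi, juzobaw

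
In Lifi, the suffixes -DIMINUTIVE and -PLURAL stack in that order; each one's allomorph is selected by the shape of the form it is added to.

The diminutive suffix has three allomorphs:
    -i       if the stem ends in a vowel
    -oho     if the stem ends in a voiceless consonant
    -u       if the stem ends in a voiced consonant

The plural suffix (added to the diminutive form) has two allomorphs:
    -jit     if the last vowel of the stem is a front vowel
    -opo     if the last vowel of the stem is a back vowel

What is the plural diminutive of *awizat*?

*awizat*: final sound = /t/, a voiceless consonant → -oho → *awizatoho*.
The diminutive form *awizatoho*: last vowel = /o/, a back vowel → -opo → *awizatohoopo*.

awizatohoopo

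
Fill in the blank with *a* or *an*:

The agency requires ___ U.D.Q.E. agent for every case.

a

The indefinite article is chosen by the initial *sound* of the following word, not its spelling.
The initialism *U.D.Q.E.* is read letter by letter; the first letter, U, is pronounced /juː/, which begins with a consonant sound.
So the article is *a*: The agency requires a U.D.Q.E. agent for every case.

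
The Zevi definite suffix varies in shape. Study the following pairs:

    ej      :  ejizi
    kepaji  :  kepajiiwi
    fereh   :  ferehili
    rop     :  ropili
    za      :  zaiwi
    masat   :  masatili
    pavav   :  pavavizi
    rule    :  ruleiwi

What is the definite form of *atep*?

The suffix is conditioned by the final sound: -ili when the stem ends in a voiceless consonant (*fereh*, *rop*, *masat*); -izi when the stem ends in a voiced consonant (*ej*, *pavav*); -iwi when the stem ends in a vowel (*kepaji*, *za*, *rule*).
The final sound of *atep* is /p/, which is a voiceless consonant, so the suffix is -ili, giving *atepili*.

atepili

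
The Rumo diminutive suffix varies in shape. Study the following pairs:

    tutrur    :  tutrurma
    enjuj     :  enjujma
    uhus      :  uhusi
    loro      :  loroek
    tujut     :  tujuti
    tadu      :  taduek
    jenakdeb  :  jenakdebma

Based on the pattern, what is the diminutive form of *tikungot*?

tikungoti

Looking at the final sound of each stem: -i when the stem ends in a voiceless consonant (*uhus*, *tujut*); -ma when the stem ends in a voiced consonant (*tutrur*, *enjuj*, *jenakdeb*); -ek when the stem ends in a vowel (*loro*, *tadu*).
*tikungot*: final sound = /t/, a voiceless consonant → -i → *tikungoti*.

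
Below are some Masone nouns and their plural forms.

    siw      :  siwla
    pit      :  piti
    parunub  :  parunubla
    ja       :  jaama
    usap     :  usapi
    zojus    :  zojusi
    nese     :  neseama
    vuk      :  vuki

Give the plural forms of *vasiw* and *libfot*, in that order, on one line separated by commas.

vasiwla, libfoti

Looking at the final sound of each stem: -i when the stem ends in a voiceless consonant (*pit*, *usap*, *zojus*, *vuk*); -la when the stem ends in a voiced consonant (*siw*, *parunub*); -ama when the stem ends in a vowel (*ja*, *nese*).
*vasiw*: final sound = /w/, a voiced consonant → -la → *vasiwla*.
The final sound of *libfot* is /t/, which is a voiceless consonant, so the suffix is -i, giving *libfoti*.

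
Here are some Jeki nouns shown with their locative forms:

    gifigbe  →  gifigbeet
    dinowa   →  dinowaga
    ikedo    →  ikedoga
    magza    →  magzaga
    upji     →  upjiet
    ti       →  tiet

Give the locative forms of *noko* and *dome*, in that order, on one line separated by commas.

Looking at the last vowel of each stem: -et when the last vowel of the stem is a front vowel (*gifigbe*, *upji*, *ti*); -ga when the last vowel of the stem is a back vowel (*dinowa*, *ikedo*, *magza*).
The last vowel of *noko* is /o/, which is a back vowel, so the suffix is -ga, giving *nokoga*.
*dome* — last vowel /e/ (a front vowel) → -et → *domeet*.

nokoga, domeet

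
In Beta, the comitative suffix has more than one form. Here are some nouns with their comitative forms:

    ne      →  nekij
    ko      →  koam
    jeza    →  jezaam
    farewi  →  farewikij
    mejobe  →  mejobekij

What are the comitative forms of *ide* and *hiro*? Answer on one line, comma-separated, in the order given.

The suffix is conditioned by the last vowel: -kij when the last vowel of the stem is a front vowel (*ne*, *farewi*, *mejobe*); -am when the last vowel of the stem is a back vowel (*ko*, *jeza*).
*ide* — last vowel /e/ (a front vowel) → -kij → *idekij*.
*hiro*: last vowel = /o/, a back vowel → -am → *hiroam*.

idekij, hiroam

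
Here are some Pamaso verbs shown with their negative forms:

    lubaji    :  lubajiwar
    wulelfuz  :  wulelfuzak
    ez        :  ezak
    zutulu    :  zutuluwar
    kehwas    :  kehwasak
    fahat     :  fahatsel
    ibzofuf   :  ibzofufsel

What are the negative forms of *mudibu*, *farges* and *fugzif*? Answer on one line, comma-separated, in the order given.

mudibuwar, fargesak, fugzifsel

Looking at the final sound of each stem: -ak when the stem ends in a sibilant (*wulelfuz*, *ez*, *kehwas*); -sel when the stem ends in a non-sibilant consonant (*fahat*, *ibzofuf*); -war when the stem ends in a vowel (*lubaji*, *zutulu*).
*mudibu* — final sound /u/ (a vowel) → -war → *mudibuwar*.
*farges* — final sound /s/ (a sibilant) → -ak → *fargesak*.
Since the final sound of *fugzif* is /f/ (a non-sibilant consonant), it takes -sel, giving *fugzifsel*.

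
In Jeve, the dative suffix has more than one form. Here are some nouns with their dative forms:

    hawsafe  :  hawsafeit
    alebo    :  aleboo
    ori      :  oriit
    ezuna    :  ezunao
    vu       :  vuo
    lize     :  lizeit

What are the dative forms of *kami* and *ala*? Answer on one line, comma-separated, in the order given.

The pattern is front/back vowel harmony: -it when the last vowel of the stem is a front vowel (*hawsafe*, *ori*, *lize*); -o when the last vowel of the stem is a back vowel (*alebo*, *ezuna*, *vu*).
Since the last vowel of *kami* is /i/ (a front vowel), it takes -it, giving *kamiit*.
*ala* — last vowel /a/ (a back vowel) → -o → *alao*.

kamiit, alao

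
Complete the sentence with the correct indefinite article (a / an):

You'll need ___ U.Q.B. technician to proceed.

a

The indefinite article is chosen by the initial *sound* of the following word, not its spelling.
The initialism *U.Q.B.* is read letter by letter; the first letter, U, is pronounced /juː/, which begins with a consonant sound.
So the article is *a*: You'll need a U.Q.B. technician to proceed.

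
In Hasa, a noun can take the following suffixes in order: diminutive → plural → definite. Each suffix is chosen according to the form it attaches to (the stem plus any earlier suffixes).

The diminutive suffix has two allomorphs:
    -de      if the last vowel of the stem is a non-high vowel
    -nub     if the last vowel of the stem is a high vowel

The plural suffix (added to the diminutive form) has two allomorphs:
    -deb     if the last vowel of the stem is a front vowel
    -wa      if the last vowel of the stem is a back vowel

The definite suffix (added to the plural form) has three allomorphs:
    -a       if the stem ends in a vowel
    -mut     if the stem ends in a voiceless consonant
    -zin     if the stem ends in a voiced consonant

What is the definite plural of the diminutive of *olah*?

olahdedebzin

Since the last vowel of *olah* is /a/ (a non-high vowel), it takes -de, giving *olahde*.
The last vowel of the diminutive form *olahde* is /e/, which is a front vowel, so the plural suffix is -deb, giving *olahdedeb*.
The plural form *olahdedeb* — final sound /b/ (a voiced consonant) → -zin → *olahdedebzin*.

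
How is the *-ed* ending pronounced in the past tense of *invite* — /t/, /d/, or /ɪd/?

/ɪd/

The stem *invite* ends in /t/ or /d/.
The -ed suffix is realized as /ɪd/ after /t, d/; as /t/ after other voiceless consonants; and as /d/ after other voiced sounds.
So -ed on *invite* is pronounced /ɪd/.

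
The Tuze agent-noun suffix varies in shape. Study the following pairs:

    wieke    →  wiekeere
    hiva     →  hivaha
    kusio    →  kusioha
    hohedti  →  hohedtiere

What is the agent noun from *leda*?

ledaha

Looking at the last vowel of each stem: -ere when the last vowel of the stem is a front vowel (*wieke*, *hohedti*); -ha when the last vowel of the stem is a back vowel (*hiva*, *kusio*).
*leda*: last vowel = /a/, a back vowel → -ha → *ledaha*.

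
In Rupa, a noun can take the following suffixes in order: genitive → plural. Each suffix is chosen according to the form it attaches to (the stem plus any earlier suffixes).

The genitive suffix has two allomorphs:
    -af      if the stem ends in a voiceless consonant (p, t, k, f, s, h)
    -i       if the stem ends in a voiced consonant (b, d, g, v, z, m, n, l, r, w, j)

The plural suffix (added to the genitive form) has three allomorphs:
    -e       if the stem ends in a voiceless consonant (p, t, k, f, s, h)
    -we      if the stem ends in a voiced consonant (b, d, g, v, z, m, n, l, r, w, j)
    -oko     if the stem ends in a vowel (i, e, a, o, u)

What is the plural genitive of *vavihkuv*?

*vavihkuv* — final consonant /v/ (voiced) → -i → *vavihkuvi*.
The genitive form *vavihkuvi* — final sound /i/ (a vowel) → -oko → *vavihkuvioko*.

vavihkuvioko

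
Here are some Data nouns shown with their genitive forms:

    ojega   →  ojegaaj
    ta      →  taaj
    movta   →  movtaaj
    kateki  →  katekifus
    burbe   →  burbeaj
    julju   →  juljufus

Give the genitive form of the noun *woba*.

wobaaj

The pattern is height harmony: -fus when the last vowel of the stem is a high vowel (*kateki*, *julju*); -aj when the last vowel of the stem is a non-high vowel (*ojega*, *ta*, *movta*, *burbe*).
*woba* — last vowel /a/ (a non-high vowel) → -aj → *wobaaj*.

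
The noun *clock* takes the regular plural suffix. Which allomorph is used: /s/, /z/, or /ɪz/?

The stem *clock* ends in a voiceless non-sibilant consonant.
The plural suffix surfaces as /ɪz/ after sibilants, /s/ after other voiceless consonants, and /z/ after other voiced sounds.
So the plural -s on *clock* is pronounced /s/.

/s/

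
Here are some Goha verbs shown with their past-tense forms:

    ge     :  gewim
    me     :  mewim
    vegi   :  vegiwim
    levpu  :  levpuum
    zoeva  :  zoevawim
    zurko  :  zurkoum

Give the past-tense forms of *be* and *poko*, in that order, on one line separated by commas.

Looking at the last vowel of each stem: -um when the last vowel of the stem is a rounded vowel (*levpu*, *zurko*); -wim when the last vowel of the stem is an unrounded vowel (*ge*, *me*, *vegi*, *zoeva*).
*be*: last vowel = /e/, an unrounded vowel → -wim → *bewim*.
*poko* — last vowel /o/ (a rounded vowel) → -um → *pokoum*.

bewim, pokoum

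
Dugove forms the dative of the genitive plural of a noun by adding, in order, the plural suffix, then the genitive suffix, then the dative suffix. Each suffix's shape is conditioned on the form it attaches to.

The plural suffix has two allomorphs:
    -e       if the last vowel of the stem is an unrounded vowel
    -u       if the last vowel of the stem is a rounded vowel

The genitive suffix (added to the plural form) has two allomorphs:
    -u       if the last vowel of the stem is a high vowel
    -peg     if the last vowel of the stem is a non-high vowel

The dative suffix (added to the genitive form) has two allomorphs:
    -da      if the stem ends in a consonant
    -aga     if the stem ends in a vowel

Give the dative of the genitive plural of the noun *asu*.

asuuuaga

*asu*: last vowel = /u/, a rounded vowel → -u → *asuu*.
The last vowel of the plural form *asuu* is /u/, which is a high vowel, so the genitive suffix is -u, giving *asuuu*.
The genitive form *asuuu* — final sound /u/ (a vowel) → -aga → *asuuuaga*.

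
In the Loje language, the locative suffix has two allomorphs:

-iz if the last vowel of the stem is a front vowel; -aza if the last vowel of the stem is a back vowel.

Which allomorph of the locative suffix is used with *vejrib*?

-iz

*vejrib* — last vowel /i/ (a front vowel) → -iz.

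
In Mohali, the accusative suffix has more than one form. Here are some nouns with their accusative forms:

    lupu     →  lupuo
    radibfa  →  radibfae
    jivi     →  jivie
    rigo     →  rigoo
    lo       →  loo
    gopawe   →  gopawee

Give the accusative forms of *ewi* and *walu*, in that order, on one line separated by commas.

ewie, waluo

Looking at the last vowel of each stem: -o when the last vowel of the stem is a rounded vowel (*lupu*, *rigo*, *lo*); -e when the last vowel of the stem is an unrounded vowel (*radibfa*, *jivi*, *gopawe*).
*ewi*: last vowel = /i/, an unrounded vowel → -e → *ewie*.
*walu*: last vowel = /u/, a rounded vowel → -o → *waluo*.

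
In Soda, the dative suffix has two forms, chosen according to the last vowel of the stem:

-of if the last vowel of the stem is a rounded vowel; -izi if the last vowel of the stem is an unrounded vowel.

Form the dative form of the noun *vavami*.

Since the last vowel of *vavami* is /i/ (an unrounded vowel), it takes -izi, giving *vavamiizi*.

vavamiizi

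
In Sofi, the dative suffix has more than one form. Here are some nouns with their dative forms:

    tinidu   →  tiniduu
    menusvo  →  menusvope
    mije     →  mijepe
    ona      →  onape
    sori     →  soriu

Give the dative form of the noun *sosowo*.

The suffix is conditioned by the last vowel: -u when the last vowel of the stem is a high vowel (*tinidu*, *sori*); -pe when the last vowel of the stem is a non-high vowel (*menusvo*, *mije*, *ona*).
*sosowo* — last vowel /o/ (a non-high vowel) → -pe → *sosowope*.

sosowope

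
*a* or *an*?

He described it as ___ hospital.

The indefinite article is chosen by the initial *sound* of the following word, not its spelling.
*hospital* begins with the sound /h/ (h is pronounced) — a consonant sound.
So the article is *a*: He described it as a hospital.

a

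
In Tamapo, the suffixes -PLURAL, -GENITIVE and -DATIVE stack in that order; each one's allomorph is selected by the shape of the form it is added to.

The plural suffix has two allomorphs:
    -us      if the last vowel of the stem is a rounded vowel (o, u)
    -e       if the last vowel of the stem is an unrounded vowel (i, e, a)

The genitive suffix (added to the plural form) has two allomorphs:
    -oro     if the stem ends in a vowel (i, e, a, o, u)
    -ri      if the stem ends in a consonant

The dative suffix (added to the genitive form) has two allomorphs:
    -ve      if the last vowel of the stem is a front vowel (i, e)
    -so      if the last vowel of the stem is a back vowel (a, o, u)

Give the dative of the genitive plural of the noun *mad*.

madeoroso

The last vowel of *mad* is /a/, which is an unrounded vowel, so the plural suffix is -e, giving *made*.
Since the final sound of the plural form *made* is /e/ (a vowel), it takes -oro, giving *madeoro*.
The last vowel of the genitive form *madeoro* is /o/, which is a back vowel, so the dative suffix is -so, giving *madeoroso*.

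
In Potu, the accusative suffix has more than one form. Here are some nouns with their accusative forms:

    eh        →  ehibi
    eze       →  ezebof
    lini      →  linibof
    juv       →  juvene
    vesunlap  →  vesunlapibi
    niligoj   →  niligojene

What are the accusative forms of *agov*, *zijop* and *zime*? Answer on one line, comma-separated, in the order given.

The alternation tracks the final sound of the stem — -ibi when the stem ends in a voiceless consonant (*eh*, *vesunlap*); -ene when the stem ends in a voiced consonant (*juv*, *niligoj*); -bof when the stem ends in a vowel (*eze*, *lini*).
*agov*: final sound = /v/, a voiced consonant → -ene → *agovene*.
Since the final sound of *zijop* is /p/ (a voiceless consonant), it takes -ibi, giving *zijopibi*.
*zime* — final sound /e/ (a vowel) → -bof → *zimebof*.

agovene, zijopibi, zimebof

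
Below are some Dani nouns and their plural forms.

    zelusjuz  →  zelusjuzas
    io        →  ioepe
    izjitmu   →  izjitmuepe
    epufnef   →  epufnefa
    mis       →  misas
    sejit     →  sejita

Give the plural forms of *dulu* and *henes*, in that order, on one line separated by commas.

duluepe, henesas

The pattern is sibilance of the final sound: -as when the stem ends in a sibilant (*zelusjuz*, *mis*); -a when the stem ends in a non-sibilant consonant (*epufnef*, *sejit*); -epe when the stem ends in a vowel (*io*, *izjitmu*).
*dulu*: final sound = /u/, a vowel → -epe → *duluepe*.
*henes*: final sound = /s/, a sibilant → -as → *henesas*.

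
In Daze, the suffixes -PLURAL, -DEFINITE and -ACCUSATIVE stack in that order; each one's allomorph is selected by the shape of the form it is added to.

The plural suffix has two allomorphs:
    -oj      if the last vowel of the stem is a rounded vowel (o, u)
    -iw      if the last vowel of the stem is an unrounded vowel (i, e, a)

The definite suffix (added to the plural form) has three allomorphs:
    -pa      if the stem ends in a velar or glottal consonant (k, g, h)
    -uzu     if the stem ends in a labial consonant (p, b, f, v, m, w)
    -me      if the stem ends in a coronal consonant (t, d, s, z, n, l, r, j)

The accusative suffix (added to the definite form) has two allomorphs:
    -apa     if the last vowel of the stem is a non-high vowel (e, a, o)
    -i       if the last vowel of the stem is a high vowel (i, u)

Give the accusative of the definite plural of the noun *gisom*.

*gisom* — last vowel /o/ (a rounded vowel) → -oj → *gisomoj*.
The plural form *gisomoj* — final consonant /j/ (coronal) → -me → *gisomojme*.
The last vowel of the definite form *gisomojme* is /e/, which is a non-high vowel, so the accusative suffix is -apa, giving *gisomojmeapa*.

gisomojmeapa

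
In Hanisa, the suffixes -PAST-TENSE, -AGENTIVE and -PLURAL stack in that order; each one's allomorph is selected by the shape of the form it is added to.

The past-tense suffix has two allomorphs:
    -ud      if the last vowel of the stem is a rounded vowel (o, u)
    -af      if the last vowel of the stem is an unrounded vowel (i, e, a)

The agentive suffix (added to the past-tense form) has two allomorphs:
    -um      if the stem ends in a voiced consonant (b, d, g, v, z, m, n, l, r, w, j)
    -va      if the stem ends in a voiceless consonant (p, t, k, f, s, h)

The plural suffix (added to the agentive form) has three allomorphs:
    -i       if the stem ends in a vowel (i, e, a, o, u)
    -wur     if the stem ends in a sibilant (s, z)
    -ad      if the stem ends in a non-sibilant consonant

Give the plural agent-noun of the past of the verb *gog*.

gogudumad

The last vowel of *gog* is /o/, which is a rounded vowel, so the past-tense suffix is -ud, giving *gogud*.
The final consonant of the past-tense form *gogud* is /d/, which is voiced, so the agentive suffix is -um, giving *gogudum*.
The final sound of the agentive form *gogudum* is /m/, which is a non-sibilant consonant, so the plural suffix is -ad, giving *gogudumad*.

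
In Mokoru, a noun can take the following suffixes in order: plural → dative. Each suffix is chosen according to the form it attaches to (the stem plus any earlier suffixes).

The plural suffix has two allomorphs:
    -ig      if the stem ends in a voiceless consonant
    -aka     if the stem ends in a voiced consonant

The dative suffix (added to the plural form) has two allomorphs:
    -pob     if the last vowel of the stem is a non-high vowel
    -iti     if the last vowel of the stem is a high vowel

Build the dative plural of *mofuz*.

*mofuz* — final consonant /z/ (voiced) → -aka → *mofuzaka*.
Since the last vowel of the plural form *mofuzaka* is /a/ (a non-high vowel), it takes -pob, giving *mofuzakapob*.

mofuzakapob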